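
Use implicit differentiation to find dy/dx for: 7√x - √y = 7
Take d/dx of both sides. Since y is implicitly a function of x, the chain rule attaches a y' = dy/dx factor whenever we differentiate through y.

Set F(x, y) = (left side) − (right side), so the curve is F = 0. Differentiating each term of F:
  d/dx[7√(x)] = 7/(2√(x))
  d/dx[-√(y)] = -y'/(2√(y))
  d/dx[-7] = 0

Collecting, the y'-free part is the partial derivative in x and the y' coefficient is the partial derivative in y:
  ∂F/∂x = 7/(2√(x))
  ∂F/∂y = -1/(2√(y))

so d/dx[F(x, y(x))] = ∂F/∂x + (∂F/∂y)·y' = 0. Rearranging,
  dy/dx = -(∂F/∂x)/(∂F/∂y) = -(7/(2√(x)))/(-1/(2√(y))) = 7√(y)/√(x)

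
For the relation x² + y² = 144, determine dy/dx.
Differentiate both sides with respect to x, treating y as y(x). By the chain rule, any term containing y contributes a factor of y' = dy/dx when we differentiate it.

Move every term to one side and write the relation as F(x, y) = 0. Term by term,
  d/dx[x^2] = 2x
  d/dx[y^2] = 2y·y'
  d/dx[-144] = 0

The pieces without y' make up ∂F/∂x and the coefficient of y' is ∂F/∂y:
  ∂F/∂x = 2x,
  ∂F/∂y = 2y.

Since d/dx[F] = ∂F/∂x + (∂F/∂y)·y' = 0, solve for y':
  (∂F/∂y)·y' = -∂F/∂x
  dy/dx = -(∂F/∂x)/(∂F/∂y) = -(2x)/(2y) = -x/y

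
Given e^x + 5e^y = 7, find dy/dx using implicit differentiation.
Take d/dx of both sides. Since y is implicitly a function of x, the chain rule attaches a y' = dy/dx factor whenever we differentiate through y.

Set F(x, y) = (left side) − (right side), so the curve is F = 0. Differentiating each term of F:
  d/dx[e^(x)] = e^(x)
  d/dx[5e^(y)] = 5·y'·e^(y)
  d/dx[-7] = 0

Collecting, the y'-free part is the partial derivative in x and the y' coefficient is the partial derivative in y:
  ∂F/∂x = e^(x)
  ∂F/∂y = 5e^(y)

so d/dx[F(x, y(x))] = ∂F/∂x + (∂F/∂y)·y' = 0. Rearranging,
  dy/dx = -(∂F/∂x)/(∂F/∂y) = -(e^(x))/(5e^(y)) = -e^(x - y)/5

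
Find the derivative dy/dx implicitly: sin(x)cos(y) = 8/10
Take d/dx of both sides. Since y is implicitly a function of x, the chain rule attaches a y' = dy/dx factor whenever we differentiate through y.

Set F(x, y) = (left side) − (right side), so the curve is F = 0. Differentiating each term of F:
  d/dx[sin(x)·cos(y)] = -y'·sin(x)·sin(y) + cos(x)·cos(y)
  d/dx[-4/5] = 0

Collecting, the y'-free part is the partial derivative in x and the y' coefficient is the partial derivative in y:
  ∂F/∂x = cos(x)·cos(y)
  ∂F/∂y = -sin(x)·sin(y)

so d/dx[F(x, y(x))] = ∂F/∂x + (∂F/∂y)·y' = 0. Rearranging,
  dy/dx = -(∂F/∂x)/(∂F/∂y) = -(cos(x)·cos(y))/(-sin(x)·sin(y)) = 1/(tan(x)·tan(y))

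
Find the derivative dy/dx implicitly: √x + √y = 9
Take d/dx of both sides. Since y is implicitly a function of x, the chain rule attaches a y' = dy/dx factor whenever we differentiate through y.

Set F(x, y) = (left side) − (right side), so the curve is F = 0. Differentiating each term of F:
  d/dx[√(x)] = 1/(2√(x))
  d/dx[√(y)] = y'/(2√(y))
  d/dx[-9] = 0

Collecting, the y'-free part is the partial derivative in x and the y' coefficient is the partial derivative in y:
  ∂F/∂x = 1/(2√(x))
  ∂F/∂y = 1/(2√(y))

so d/dx[F(x, y(x))] = ∂F/∂x + (∂F/∂y)·y' = 0. Rearranging,
  dy/dx = -(∂F/∂x)/(∂F/∂y) = -(1/(2√(x)))/(1/(2√(y))) = -√(y)/√(x)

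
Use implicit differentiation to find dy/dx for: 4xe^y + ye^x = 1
Apply d/dx to both sides, remembering that y depends on x. Each occurrence of y therefore brings in a y' = dy/dx via the chain rule.

With F(x, y) equal to the left-hand side minus the right, differentiate F term by term:
  d/dx[4x·e^(y)] = 4x·y'·e^(y) + 4e^(y)
  d/dx[y·e^(x)] = y·e^(x) + y'·e^(x)
  d/dx[-1] = 0
Adding these up, d/dx[F] = 0 becomes
  (y·e^(x) + 4e^(y)) + (4x·e^(y) + e^(x))·y' = 0,
so isolating y',
  dy/dx = -(y·e^(x) + 4e^(y))/(4x·e^(y) + e^(x)) = (-y·e^(x) - 4e^(y))/(4x·e^(y) + e^(x))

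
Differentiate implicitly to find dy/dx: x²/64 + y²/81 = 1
Differentiate both sides with respect to x, treating y as y(x). By the chain rule, any term containing y contributes a factor of y' = dy/dx when we differentiate it.

Move every term to one side and write the relation as F(x, y) = 0. Term by term,
  d/dx[x^2/64] = x/32
  d/dx[y^2/81] = 2y·y'/81
  d/dx[-1] = 0

The pieces without y' make up ∂F/∂x and the coefficient of y' is ∂F/∂y:
  ∂F/∂x = x/32,
  ∂F/∂y = 2y/81.

Since d/dx[F] = ∂F/∂x + (∂F/∂y)·y' = 0, solve for y':
  (∂F/∂y)·y' = -∂F/∂x
  dy/dx = -(∂F/∂x)/(∂F/∂y) = -(x/32)/(2y/81) = -81x/(64y)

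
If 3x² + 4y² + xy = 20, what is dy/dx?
Apply d/dx to both sides, remembering that y depends on x. Each occurrence of y therefore brings in a y' = dy/dx via the chain rule.

With F(x, y) equal to the left-hand side minus the right, differentiate F term by term:
  d/dx[3x^2] = 6x
  d/dx[xy] = x·y' + y
  d/dx[4y^2] = 8y·y'
  d/dx[-20] = 0
Adding these up, d/dx[F] = 0 becomes
  (6x + y) + (x + 8y)·y' = 0,
so isolating y',
  dy/dx = -(6x + y)/(x + 8y) = (-6x - y)/(x + 8y)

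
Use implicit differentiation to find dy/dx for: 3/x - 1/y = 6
Differentiate both sides with respect to x, treating y as y(x). By the chain rule, any term containing y contributes a factor of y' = dy/dx when we differentiate it.

Move every term to one side and write the relation as F(x, y) = 0. Term by term,
  d/dx[-1/y] = y'/y^2
  d/dx[3/x] = -3/x^2
  d/dx[-6] = 0

The pieces without y' make up ∂F/∂x and the coefficient of y' is ∂F/∂y:
  ∂F/∂x = -3/x^2,
  ∂F/∂y = y^(-2).

Since d/dx[F] = ∂F/∂x + (∂F/∂y)·y' = 0, solve for y':
  (∂F/∂y)·y' = -∂F/∂x
  dy/dx = -(∂F/∂x)/(∂F/∂y) = -(-3/x^2)/(y^(-2)) = 3y^2/x^2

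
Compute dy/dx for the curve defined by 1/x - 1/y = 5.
Differentiate both sides with respect to x, treating y as y(x). By the chain rule, any term containing y contributes a factor of y' = dy/dx when we differentiate it.

Move every term to one side and write the relation as F(x, y) = 0. Term by term,
  d/dx[-1/y] = y'/y^2
  d/dx[1/x] = -1/x^2
  d/dx[-5] = 0

The pieces without y' make up ∂F/∂x and the coefficient of y' is ∂F/∂y:
  ∂F/∂x = -1/x^2,
  ∂F/∂y = y^(-2).

Since d/dx[F] = ∂F/∂x + (∂F/∂y)·y' = 0, solve for y':
  (∂F/∂y)·y' = -∂F/∂x
  dy/dx = -(∂F/∂x)/(∂F/∂y) = -(-1/x^2)/(y^(-2)) = y^2/x^2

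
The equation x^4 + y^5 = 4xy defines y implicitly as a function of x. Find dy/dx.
Apply d/dx to both sides, remembering that y depends on x. Each occurrence of y therefore brings in a y' = dy/dx via the chain rule.

With F(x, y) equal to the left-hand side minus the right, differentiate F term by term:
  d/dx[x^4] = 4x^3
  d/dx[-4xy] = -4x·y' - 4y
  d/dx[y^5] = 5y^4·y'
Adding these up, d/dx[F] = 0 becomes
  (4x^3 - 4y) + (-4x + 5y^4)·y' = 0,
so isolating y',
  dy/dx = -(4x^3 - 4y)/(-4x + 5y^4) = 4(x^3 - y)/(4x - 5y^4)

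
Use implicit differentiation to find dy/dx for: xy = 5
Differentiate the relation implicitly: treat y = y(x) and apply the chain rule, so every y-derivative picks up a y' = dy/dx factor.

With everything moved to the left-hand side, differentiate term by term:
  d/dx[xy] = x·y' + y
  d/dx[-5] = 0

Separating the contributions that come from x directly and those that come through y:
  without y':      y
  multiplying y':  x

so (y) + (x)·y' = 0, and therefore
  dy/dx = -(y)/(x) = -y/x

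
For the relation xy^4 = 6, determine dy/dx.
Differentiate both sides with respect to x, treating y as y(x). By the chain rule, any term containing y contributes a factor of y' = dy/dx when we differentiate it.

Move every term to one side and write the relation as F(x, y) = 0. Term by term,
  d/dx[xy^4] = 4xy^3·y' + y^4
  d/dx[-6] = 0

The pieces without y' make up ∂F/∂x and the coefficient of y' is ∂F/∂y:
  ∂F/∂x = y^4,
  ∂F/∂y = 4xy^3.

Since d/dx[F] = ∂F/∂x + (∂F/∂y)·y' = 0, solve for y':
  (∂F/∂y)·y' = -∂F/∂x
  dy/dx = -(∂F/∂x)/(∂F/∂y) = -(y^4)/(4xy^3) = -y/(4x)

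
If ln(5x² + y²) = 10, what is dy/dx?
Apply d/dx to both sides, remembering that y depends on x. Each occurrence of y therefore brings in a y' = dy/dx via the chain rule.

With F(x, y) equal to the left-hand side minus the right, differentiate F term by term:
  d/dx[ln(5x^2 + y^2)] = (10x + 2y·y')/(5x^2 + y^2)
  d/dx[-10] = 0
Adding these up, d/dx[F] = 0 becomes
  (10x/(5x^2 + y^2)) + (2y/(5x^2 + y^2))·y' = 0,
so isolating y',
  dy/dx = -(10x/(5x^2 + y^2))/(2y/(5x^2 + y^2)) = -5x/y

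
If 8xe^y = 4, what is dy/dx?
Apply d/dx to both sides, remembering that y depends on x. Each occurrence of y therefore brings in a y' = dy/dx via the chain rule.

With F(x, y) equal to the left-hand side minus the right, differentiate F term by term:
  d/dx[8x·e^(y)] = 8x·y'·e^(y) + 8e^(y)
  d/dx[-4] = 0
Adding these up, d/dx[F] = 0 becomes
  (8e^(y)) + (8x·e^(y))·y' = 0,
so isolating y',
  dy/dx = -(8e^(y))/(8x·e^(y)) = -1/x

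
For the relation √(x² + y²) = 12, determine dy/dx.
Apply d/dx to both sides, remembering that y depends on x. Each occurrence of y therefore brings in a y' = dy/dx via the chain rule.

With F(x, y) equal to the left-hand side minus the right, differentiate F term by term:
  d/dx[√(x^2 + y^2)] = (x + y·y')/√(x^2 + y^2)
  d/dx[-12] = 0
Adding these up, d/dx[F] = 0 becomes
  (x/√(x^2 + y^2)) + (y/√(x^2 + y^2))·y' = 0,
so isolating y',
  dy/dx = -(x/√(x^2 + y^2))/(y/√(x^2 + y^2)) = -x/y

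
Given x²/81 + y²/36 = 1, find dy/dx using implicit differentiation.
Apply d/dx to both sides, remembering that y depends on x. Each occurrence of y therefore brings in a y' = dy/dx via the chain rule.

With F(x, y) equal to the left-hand side minus the right, differentiate F term by term:
  d/dx[x^2/81] = 2x/81
  d/dx[y^2/36] = y·y'/18
  d/dx[-1] = 0
Adding these up, d/dx[F] = 0 becomes
  (2x/81) + (y/18)·y' = 0,
so isolating y',
  dy/dx = -(2x/81)/(y/18) = -4x/(9y)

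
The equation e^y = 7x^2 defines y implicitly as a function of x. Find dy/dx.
Take d/dx of both sides. Since y is implicitly a function of x, the chain rule attaches a y' = dy/dx factor whenever we differentiate through y.

Set F(x, y) = (left side) − (right side), so the curve is F = 0. Differentiating each term of F:
  d/dx[-7x^2] = -14x
  d/dx[e^(y)] = y'·e^(y)

Collecting, the y'-free part is the partial derivative in x and the y' coefficient is the partial derivative in y:
  ∂F/∂x = -14x
  ∂F/∂y = e^(y)

so d/dx[F(x, y(x))] = ∂F/∂x + (∂F/∂y)·y' = 0. Rearranging,
  dy/dx = -(∂F/∂x)/(∂F/∂y) = -(-14x)/(e^(y)) = 14x·e^(-y)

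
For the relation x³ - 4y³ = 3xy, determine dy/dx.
Differentiate the relation implicitly: treat y = y(x) and apply the chain rule, so every y-derivative picks up a y' = dy/dx factor.

With everything moved to the left-hand side, differentiate term by term:
  d/dx[x^3] = 3x^2
  d/dx[-3xy] = -3x·y' - 3y
  d/dx[-4y^3] = -12y^2·y'

Separating the contributions that come from x directly and those that come through y:
  without y':      3x^2 - 3y
  multiplying y':  -3x - 12y^2

so (3x^2 - 3y) + (-3x - 12y^2)·y' = 0, and therefore
  dy/dx = -(3x^2 - 3y)/(-3x - 12y^2) = (x^2 - y)/(x + 4y^2)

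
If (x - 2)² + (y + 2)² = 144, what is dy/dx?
Differentiate both sides with respect to x, treating y as y(x). By the chain rule, any term containing y contributes a factor of y' = dy/dx when we differentiate it.

Move every term to one side and write the relation as F(x, y) = 0. Term by term,
  d/dx[(x - 2)^2] = 2x - 4
  d/dx[(y + 2)^2] = 2·y'(y + 2)
  d/dx[-144] = 0

The pieces without y' make up ∂F/∂x and the coefficient of y' is ∂F/∂y:
  ∂F/∂x = 2x - 4,
  ∂F/∂y = 2y + 4.

Since d/dx[F] = ∂F/∂x + (∂F/∂y)·y' = 0, solve for y':
  (∂F/∂y)·y' = -∂F/∂x
  dy/dx = -(∂F/∂x)/(∂F/∂y) = -(2x - 4)/(2y + 4) = (2 - x)/(y + 2)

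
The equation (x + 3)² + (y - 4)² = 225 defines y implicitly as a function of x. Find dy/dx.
Apply d/dx to both sides, remembering that y depends on x. Each occurrence of y therefore brings in a y' = dy/dx via the chain rule.

With F(x, y) equal to the left-hand side minus the right, differentiate F term by term:
  d/dx[(x + 3)^2] = 2x + 6
  d/dx[(y - 4)^2] = 2·y'(y - 4)
  d/dx[-225] = 0
Adding these up, d/dx[F] = 0 becomes
  (2x + 6) + (2y - 8)·y' = 0,
so isolating y',
  dy/dx = -(2x + 6)/(2y - 8) = (-x - 3)/(y - 4)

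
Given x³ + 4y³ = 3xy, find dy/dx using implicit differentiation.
Take d/dx of both sides. Since y is implicitly a function of x, the chain rule attaches a y' = dy/dx factor whenever we differentiate through y.

Set F(x, y) = (left side) − (right side), so the curve is F = 0. Differentiating each term of F:
  d/dx[x^3] = 3x^2
  d/dx[-3xy] = -3x·y' - 3y
  d/dx[4y^3] = 12y^2·y'

Collecting, the y'-free part is the partial derivative in x and the y' coefficient is the partial derivative in y:
  ∂F/∂x = 3x^2 - 3y
  ∂F/∂y = -3x + 12y^2

so d/dx[F(x, y(x))] = ∂F/∂x + (∂F/∂y)·y' = 0. Rearranging,
  dy/dx = -(∂F/∂x)/(∂F/∂y) = -(3x^2 - 3y)/(-3x + 12y^2) = (x^2 - y)/(x - 4y^2)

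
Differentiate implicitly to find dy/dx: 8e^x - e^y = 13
Differentiate the relation implicitly: treat y = y(x) and apply the chain rule, so every y-derivative picks up a y' = dy/dx factor.

With everything moved to the left-hand side, differentiate term by term:
  d/dx[8e^(x)] = 8e^(x)
  d/dx[-e^(y)] = -y'·e^(y)
  d/dx[-13] = 0

Separating the contributions that come from x directly and those that come through y:
  without y':      8e^(x)
  multiplying y':  -e^(y)

so (8e^(x)) + (-e^(y))·y' = 0, and therefore
  dy/dx = -(8e^(x))/(-e^(y)) = 8e^(x - y)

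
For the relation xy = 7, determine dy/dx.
Differentiate the relation implicitly: treat y = y(x) and apply the chain rule, so every y-derivative picks up a y' = dy/dx factor.

With everything moved to the left-hand side, differentiate term by term:
  d/dx[xy] = x·y' + y
  d/dx[-7] = 0

Separating the contributions that come from x directly and those that come through y:
  without y':      y
  multiplying y':  x

so (y) + (x)·y' = 0, and therefore
  dy/dx = -(y)/(x) = -y/x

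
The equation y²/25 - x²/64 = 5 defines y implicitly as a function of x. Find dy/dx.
Differentiate both sides with respect to x, treating y as y(x). By the chain rule, any term containing y contributes a factor of y' = dy/dx when we differentiate it.

Move every term to one side and write the relation as F(x, y) = 0. Term by term,
  d/dx[-x^2/64] = -x/32
  d/dx[y^2/25] = 2y·y'/25
  d/dx[-5] = 0

The pieces without y' make up ∂F/∂x and the coefficient of y' is ∂F/∂y:
  ∂F/∂x = -x/32,
  ∂F/∂y = 2y/25.

Since d/dx[F] = ∂F/∂x + (∂F/∂y)·y' = 0, solve for y':
  (∂F/∂y)·y' = -∂F/∂x
  dy/dx = -(∂F/∂x)/(∂F/∂y) = -(-x/32)/(2y/25) = 25x/(64y)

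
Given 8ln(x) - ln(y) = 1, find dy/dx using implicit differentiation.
Differentiate the relation implicitly: treat y = y(x) and apply the chain rule, so every y-derivative picks up a y' = dy/dx factor.

With everything moved to the left-hand side, differentiate term by term:
  d/dx[8ln(x)] = 8/x
  d/dx[-ln(y)] = -y'/y
  d/dx[-1] = 0

Separating the contributions that come from x directly and those that come through y:
  without y':      8/x
  multiplying y':  -1/y

so (8/x) + (-1/y)·y' = 0, and therefore
  dy/dx = -(8/x)/(-1/y) = 8y/x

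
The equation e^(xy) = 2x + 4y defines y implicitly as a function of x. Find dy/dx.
Take d/dx of both sides. Since y is implicitly a function of x, the chain rule attaches a y' = dy/dx factor whenever we differentiate through y.

Set F(x, y) = (left side) − (right side), so the curve is F = 0. Differentiating each term of F:
  d/dx[-2x] = -2
  d/dx[-4y] = -4·y'
  d/dx[e^(xy)] = (x·y' + y)·e^(xy)

Collecting, the y'-free part is the partial derivative in x and the y' coefficient is the partial derivative in y:
  ∂F/∂x = y·e^(xy) - 2
  ∂F/∂y = x·e^(xy) - 4

so d/dx[F(x, y(x))] = ∂F/∂x + (∂F/∂y)·y' = 0. Rearranging,
  dy/dx = -(∂F/∂x)/(∂F/∂y) = -(y·e^(xy) - 2)/(x·e^(xy) - 4) = (-y·e^(xy) + 2)/(x·e^(xy) - 4)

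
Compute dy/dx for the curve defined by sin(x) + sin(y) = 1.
Differentiate both sides with respect to x, treating y as y(x). By the chain rule, any term containing y contributes a factor of y' = dy/dx when we differentiate it.

Move every term to one side and write the relation as F(x, y) = 0. Term by term,
  d/dx[sin(x)] = cos(x)
  d/dx[sin(y)] = y'·cos(y)
  d/dx[-1] = 0

The pieces without y' make up ∂F/∂x and the coefficient of y' is ∂F/∂y:
  ∂F/∂x = cos(x),
  ∂F/∂y = cos(y).

Since d/dx[F] = ∂F/∂x + (∂F/∂y)·y' = 0, solve for y':
  (∂F/∂y)·y' = -∂F/∂x
  dy/dx = -(∂F/∂x)/(∂F/∂y) = -(cos(x))/(cos(y)) = -cos(x)/cos(y)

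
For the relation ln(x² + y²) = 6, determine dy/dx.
Differentiate both sides with respect to x, treating y as y(x). By the chain rule, any term containing y contributes a factor of y' = dy/dx when we differentiate it.

Move every term to one side and write the relation as F(x, y) = 0. Term by term,
  d/dx[ln(x^2 + y^2)] = (2x + 2y·y')/(x^2 + y^2)
  d/dx[-6] = 0

The pieces without y' make up ∂F/∂x and the coefficient of y' is ∂F/∂y:
  ∂F/∂x = 2x/(x^2 + y^2),
  ∂F/∂y = 2y/(x^2 + y^2).

Since d/dx[F] = ∂F/∂x + (∂F/∂y)·y' = 0, solve for y':
  (∂F/∂y)·y' = -∂F/∂x
  dy/dx = -(∂F/∂x)/(∂F/∂y) = -(2x/(x^2 + y^2))/(2y/(x^2 + y^2)) = -x/y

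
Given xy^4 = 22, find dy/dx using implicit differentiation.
Differentiate both sides with respect to x, treating y as y(x). By the chain rule, any term containing y contributes a factor of y' = dy/dx when we differentiate it.

Move every term to one side and write the relation as F(x, y) = 0. Term by term,
  d/dx[xy^4] = 4xy^3·y' + y^4
  d/dx[-22] = 0

The pieces without y' make up ∂F/∂x and the coefficient of y' is ∂F/∂y:
  ∂F/∂x = y^4,
  ∂F/∂y = 4xy^3.

Since d/dx[F] = ∂F/∂x + (∂F/∂y)·y' = 0, solve for y':
  (∂F/∂y)·y' = -∂F/∂x
  dy/dx = -(∂F/∂x)/(∂F/∂y) = -(y^4)/(4xy^3) = -y/(4x)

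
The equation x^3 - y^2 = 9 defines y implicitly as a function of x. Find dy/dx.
Differentiate both sides with respect to x, treating y as y(x). By the chain rule, any term containing y contributes a factor of y' = dy/dx when we differentiate it.

Move every term to one side and write the relation as F(x, y) = 0. Term by term,
  d/dx[x^3] = 3x^2
  d/dx[-y^2] = -2y·y'
  d/dx[-9] = 0

The pieces without y' make up ∂F/∂x and the coefficient of y' is ∂F/∂y:
  ∂F/∂x = 3x^2,
  ∂F/∂y = -2y.

Since d/dx[F] = ∂F/∂x + (∂F/∂y)·y' = 0, solve for y':
  (∂F/∂y)·y' = -∂F/∂x
  dy/dx = -(∂F/∂x)/(∂F/∂y) = -(3x^2)/(-2y) = 3x^2/(2y)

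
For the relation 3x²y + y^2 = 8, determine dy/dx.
Take d/dx of both sides. Since y is implicitly a function of x, the chain rule attaches a y' = dy/dx factor whenever we differentiate through y.

Set F(x, y) = (left side) − (right side), so the curve is F = 0. Differentiating each term of F:
  d/dx[3x^2y] = 3x^2·y' + 6xy
  d/dx[y^2] = 2y·y'
  d/dx[-8] = 0

Collecting, the y'-free part is the partial derivative in x and the y' coefficient is the partial derivative in y:
  ∂F/∂x = 6xy
  ∂F/∂y = 3x^2 + 2y

so d/dx[F(x, y(x))] = ∂F/∂x + (∂F/∂y)·y' = 0. Rearranging,
  dy/dx = -(∂F/∂x)/(∂F/∂y) = -(6xy)/(3x^2 + 2y) = -6xy/(3x^2 + 2y)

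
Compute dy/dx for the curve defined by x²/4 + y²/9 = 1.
Differentiate the relation implicitly: treat y = y(x) and apply the chain rule, so every y-derivative picks up a y' = dy/dx factor.

With everything moved to the left-hand side, differentiate term by term:
  d/dx[x^2/4] = x/2
  d/dx[y^2/9] = 2y·y'/9
  d/dx[-1] = 0

Separating the contributions that come from x directly and those that come through y:
  without y':      x/2
  multiplying y':  2y/9

so (x/2) + (2y/9)·y' = 0, and therefore
  dy/dx = -(x/2)/(2y/9) = -9x/(4y)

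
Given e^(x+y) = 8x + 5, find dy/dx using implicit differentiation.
Take d/dx of both sides. Since y is implicitly a function of x, the chain rule attaches a y' = dy/dx factor whenever we differentiate through y.

Set F(x, y) = (left side) − (right side), so the curve is F = 0. Differentiating each term of F:
  d/dx[-8x] = -8
  d/dx[e^(x + y)] = (y' + 1)·e^(x + y)
  d/dx[-5] = 0

Collecting, the y'-free part is the partial derivative in x and the y' coefficient is the partial derivative in y:
  ∂F/∂x = e^(x + y) - 8
  ∂F/∂y = e^(x + y)

so d/dx[F(x, y(x))] = ∂F/∂x + (∂F/∂y)·y' = 0. Rearranging,
  dy/dx = -(∂F/∂x)/(∂F/∂y) = -(e^(x + y) - 8)/(e^(x + y)) = 8e^(-x - y) - 1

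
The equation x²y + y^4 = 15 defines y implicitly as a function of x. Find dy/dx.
Differentiate the relation implicitly: treat y = y(x) and apply the chain rule, so every y-derivative picks up a y' = dy/dx factor.

With everything moved to the left-hand side, differentiate term by term:
  d/dx[x^2y] = x^2·y' + 2xy
  d/dx[y^4] = 4y^3·y'
  d/dx[-15] = 0

Separating the contributions that come from x directly and those that come through y:
  without y':      2xy
  multiplying y':  x^2 + 4y^3

so (2xy) + (x^2 + 4y^3)·y' = 0, and therefore
  dy/dx = -(2xy)/(x^2 + 4y^3) = -2xy/(x^2 + 4y^3)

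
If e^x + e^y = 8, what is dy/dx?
Take d/dx of both sides. Since y is implicitly a function of x, the chain rule attaches a y' = dy/dx factor whenever we differentiate through y.

Set F(x, y) = (left side) − (right side), so the curve is F = 0. Differentiating each term of F:
  d/dx[e^(x)] = e^(x)
  d/dx[e^(y)] = y'·e^(y)
  d/dx[-8] = 0

Collecting, the y'-free part is the partial derivative in x and the y' coefficient is the partial derivative in y:
  ∂F/∂x = e^(x)
  ∂F/∂y = e^(y)

so d/dx[F(x, y(x))] = ∂F/∂x + (∂F/∂y)·y' = 0. Rearranging,
  dy/dx = -(∂F/∂x)/(∂F/∂y) = -(e^(x))/(e^(y)) = -e^(x - y)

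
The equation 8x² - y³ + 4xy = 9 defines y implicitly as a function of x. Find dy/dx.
Differentiate both sides with respect to x, treating y as y(x). By the chain rule, any term containing y contributes a factor of y' = dy/dx when we differentiate it.

Move every term to one side and write the relation as F(x, y) = 0. Term by term,
  d/dx[8x^2] = 16x
  d/dx[4xy] = 4x·y' + 4y
  d/dx[-y^3] = -3y^2·y'
  d/dx[-9] = 0

The pieces without y' make up ∂F/∂x and the coefficient of y' is ∂F/∂y:
  ∂F/∂x = 16x + 4y,
  ∂F/∂y = 4x - 3y^2.

Since d/dx[F] = ∂F/∂x + (∂F/∂y)·y' = 0, solve for y':
  (∂F/∂y)·y' = -∂F/∂x
  dy/dx = -(∂F/∂x)/(∂F/∂y) = -(16x + 4y)/(4x - 3y^2) = 4(-4x - y)/(4x - 3y^2)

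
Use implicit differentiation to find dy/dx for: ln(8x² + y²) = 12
Apply d/dx to both sides, remembering that y depends on x. Each occurrence of y therefore brings in a y' = dy/dx via the chain rule.

With F(x, y) equal to the left-hand side minus the right, differentiate F term by term:
  d/dx[ln(8x^2 + y^2)] = (16x + 2y·y')/(8x^2 + y^2)
  d/dx[-12] = 0
Adding these up, d/dx[F] = 0 becomes
  (16x/(8x^2 + y^2)) + (2y/(8x^2 + y^2))·y' = 0,
so isolating y',
  dy/dx = -(16x/(8x^2 + y^2))/(2y/(8x^2 + y^2)) = -8x/y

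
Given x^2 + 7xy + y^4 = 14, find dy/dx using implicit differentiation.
Take d/dx of both sides. Since y is implicitly a function of x, the chain rule attaches a y' = dy/dx factor whenever we differentiate through y.

Set F(x, y) = (left side) − (right side), so the curve is F = 0. Differentiating each term of F:
  d/dx[x^2] = 2x
  d/dx[7xy] = 7x·y' + 7y
  d/dx[y^4] = 4y^3·y'
  d/dx[-14] = 0

Collecting, the y'-free part is the partial derivative in x and the y' coefficient is the partial derivative in y:
  ∂F/∂x = 2x + 7y
  ∂F/∂y = 7x + 4y^3

so d/dx[F(x, y(x))] = ∂F/∂x + (∂F/∂y)·y' = 0. Rearranging,
  dy/dx = -(∂F/∂x)/(∂F/∂y) = -(2x + 7y)/(7x + 4y^3) = (-2x - 7y)/(7x + 4y^3)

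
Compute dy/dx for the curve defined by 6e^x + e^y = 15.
Differentiate the relation implicitly: treat y = y(x) and apply the chain rule, so every y-derivative picks up a y' = dy/dx factor.

With everything moved to the left-hand side, differentiate term by term:
  d/dx[6e^(x)] = 6e^(x)
  d/dx[e^(y)] = y'·e^(y)
  d/dx[-15] = 0

Separating the contributions that come from x directly and those that come through y:
  without y':      6e^(x)
  multiplying y':  e^(y)

so (6e^(x)) + (e^(y))·y' = 0, and therefore
  dy/dx = -(6e^(x))/(e^(y)) = -6e^(x - y)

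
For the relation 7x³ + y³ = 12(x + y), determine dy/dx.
Apply d/dx to both sides, remembering that y depends on x. Each occurrence of y therefore brings in a y' = dy/dx via the chain rule.

With F(x, y) equal to the left-hand side minus the right, differentiate F term by term:
  d/dx[7x^3] = 21x^2
  d/dx[-12x] = -12
  d/dx[y^3] = 3y^2·y'
  d/dx[-12y] = -12·y'
Adding these up, d/dx[F] = 0 becomes
  (21x^2 - 12) + (3y^2 - 12)·y' = 0,
so isolating y',
  dy/dx = -(21x^2 - 12)/(3y^2 - 12) = (4 - 7x^2)/(y^2 - 4)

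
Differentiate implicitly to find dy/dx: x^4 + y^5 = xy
Differentiate the relation implicitly: treat y = y(x) and apply the chain rule, so every y-derivative picks up a y' = dy/dx factor.

With everything moved to the left-hand side, differentiate term by term:
  d/dx[x^4] = 4x^3
  d/dx[-xy] = -x·y' - y
  d/dx[y^5] = 5y^4·y'

Separating the contributions that come from x directly and those that come through y:
  without y':      4x^3 - y
  multiplying y':  -x + 5y^4

so (4x^3 - y) + (-x + 5y^4)·y' = 0, and therefore
  dy/dx = -(4x^3 - y)/(-x + 5y^4) = (4x^3 - y)/(x - 5y^4)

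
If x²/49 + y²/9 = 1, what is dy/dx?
Take d/dx of both sides. Since y is implicitly a function of x, the chain rule attaches a y' = dy/dx factor whenever we differentiate through y.

Set F(x, y) = (left side) − (right side), so the curve is F = 0. Differentiating each term of F:
  d/dx[x^2/49] = 2x/49
  d/dx[y^2/9] = 2y·y'/9
  d/dx[-1] = 0

Collecting, the y'-free part is the partial derivative in x and the y' coefficient is the partial derivative in y:
  ∂F/∂x = 2x/49
  ∂F/∂y = 2y/9

so d/dx[F(x, y(x))] = ∂F/∂x + (∂F/∂y)·y' = 0. Rearranging,
  dy/dx = -(∂F/∂x)/(∂F/∂y) = -(2x/49)/(2y/9) = -9x/(49y)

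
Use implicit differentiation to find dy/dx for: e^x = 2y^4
Apply d/dx to both sides, remembering that y depends on x. Each occurrence of y therefore brings in a y' = dy/dx via the chain rule.

With F(x, y) equal to the left-hand side minus the right, differentiate F term by term:
  d/dx[-2y^4] = -8y^3·y'
  d/dx[e^(x)] = e^(x)
Adding these up, d/dx[F] = 0 becomes
  (e^(x)) + (-8y^3)·y' = 0,
so isolating y',
  dy/dx = -(e^(x))/(-8y^3) = e^(x)/(8y^3)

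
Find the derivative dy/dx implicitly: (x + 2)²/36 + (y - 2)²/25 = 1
Take d/dx of both sides. Since y is implicitly a function of x, the chain rule attaches a y' = dy/dx factor whenever we differentiate through y.

Set F(x, y) = (left side) − (right side), so the curve is F = 0. Differentiating each term of F:
  d/dx[(x + 2)^2/36] = x/18 + 1/9
  d/dx[(y - 2)^2/25] = 2·y'(y - 2)/25
  d/dx[-1] = 0

Collecting, the y'-free part is the partial derivative in x and the y' coefficient is the partial derivative in y:
  ∂F/∂x = x/18 + 1/9
  ∂F/∂y = 2y/25 - 4/25

so d/dx[F(x, y(x))] = ∂F/∂x + (∂F/∂y)·y' = 0. Rearranging,
  dy/dx = -(∂F/∂x)/(∂F/∂y) = -(x/18 + 1/9)/(2y/25 - 4/25)
        = -((x + 2)/18)/(2(y - 2)/25) = 25(-x - 2)/(36(y - 2))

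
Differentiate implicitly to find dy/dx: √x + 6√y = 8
Differentiate both sides with respect to x, treating y as y(x). By the chain rule, any term containing y contributes a factor of y' = dy/dx when we differentiate it.

Move every term to one side and write the relation as F(x, y) = 0. Term by term,
  d/dx[√(x)] = 1/(2√(x))
  d/dx[6√(y)] = 3·y'/√(y)
  d/dx[-8] = 0

The pieces without y' make up ∂F/∂x and the coefficient of y' is ∂F/∂y:
  ∂F/∂x = 1/(2√(x)),
  ∂F/∂y = 3/√(y).

Since d/dx[F] = ∂F/∂x + (∂F/∂y)·y' = 0, solve for y':
  (∂F/∂y)·y' = -∂F/∂x
  dy/dx = -(∂F/∂x)/(∂F/∂y) = -(1/(2√(x)))/(3/√(y)) = -√(y)/(6√(x))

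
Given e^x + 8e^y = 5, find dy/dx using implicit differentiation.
Differentiate both sides with respect to x, treating y as y(x). By the chain rule, any term containing y contributes a factor of y' = dy/dx when we differentiate it.

Move every term to one side and write the relation as F(x, y) = 0. Term by term,
  d/dx[e^(x)] = e^(x)
  d/dx[8e^(y)] = 8·y'·e^(y)
  d/dx[-5] = 0

The pieces without y' make up ∂F/∂x and the coefficient of y' is ∂F/∂y:
  ∂F/∂x = e^(x),
  ∂F/∂y = 8e^(y).

Since d/dx[F] = ∂F/∂x + (∂F/∂y)·y' = 0, solve for y':
  (∂F/∂y)·y' = -∂F/∂x
  dy/dx = -(∂F/∂x)/(∂F/∂y) = -(e^(x))/(8e^(y)) = -e^(x - y)/8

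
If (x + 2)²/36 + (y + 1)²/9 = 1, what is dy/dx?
Take d/dx of both sides. Since y is implicitly a function of x, the chain rule attaches a y' = dy/dx factor whenever we differentiate through y.

Set F(x, y) = (left side) − (right side), so the curve is F = 0. Differentiating each term of F:
  d/dx[(x + 2)^2/36] = x/18 + 1/9
  d/dx[(y + 1)^2/9] = 2·y'(y + 1)/9
  d/dx[-1] = 0

Collecting, the y'-free part is the partial derivative in x and the y' coefficient is the partial derivative in y:
  ∂F/∂x = x/18 + 1/9
  ∂F/∂y = 2y/9 + 2/9

so d/dx[F(x, y(x))] = ∂F/∂x + (∂F/∂y)·y' = 0. Rearranging,
  dy/dx = -(∂F/∂x)/(∂F/∂y) = -(x/18 + 1/9)/(2y/9 + 2/9)
        = -((x + 2)/18)/(2(y + 1)/9) = (-x - 2)/(4(y + 1))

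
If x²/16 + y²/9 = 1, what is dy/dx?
Differentiate the relation implicitly: treat y = y(x) and apply the chain rule, so every y-derivative picks up a y' = dy/dx factor.

With everything moved to the left-hand side, differentiate term by term:
  d/dx[x^2/16] = x/8
  d/dx[y^2/9] = 2y·y'/9
  d/dx[-1] = 0

Separating the contributions that come from x directly and those that come through y:
  without y':      x/8
  multiplying y':  2y/9

so (x/8) + (2y/9)·y' = 0, and therefore
  dy/dx = -(x/8)/(2y/9) = -9x/(16y)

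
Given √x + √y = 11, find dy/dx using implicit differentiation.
Differentiate both sides with respect to x, treating y as y(x). By the chain rule, any term containing y contributes a factor of y' = dy/dx when we differentiate it.

Move every term to one side and write the relation as F(x, y) = 0. Term by term,
  d/dx[√(x)] = 1/(2√(x))
  d/dx[√(y)] = y'/(2√(y))
  d/dx[-11] = 0

The pieces without y' make up ∂F/∂x and the coefficient of y' is ∂F/∂y:
  ∂F/∂x = 1/(2√(x)),
  ∂F/∂y = 1/(2√(y)).

Since d/dx[F] = ∂F/∂x + (∂F/∂y)·y' = 0, solve for y':
  (∂F/∂y)·y' = -∂F/∂x
  dy/dx = -(∂F/∂x)/(∂F/∂y) = -(1/(2√(x)))/(1/(2√(y))) = -√(y)/√(x)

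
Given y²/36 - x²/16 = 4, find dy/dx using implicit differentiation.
Differentiate the relation implicitly: treat y = y(x) and apply the chain rule, so every y-derivative picks up a y' = dy/dx factor.

With everything moved to the left-hand side, differentiate term by term:
  d/dx[-x^2/16] = -x/8
  d/dx[y^2/36] = y·y'/18
  d/dx[-4] = 0

Separating the contributions that come from x directly and those that come through y:
  without y':      -x/8
  multiplying y':  y/18

so (-x/8) + (y/18)·y' = 0, and therefore
  dy/dx = -(-x/8)/(y/18) = 9x/(4y)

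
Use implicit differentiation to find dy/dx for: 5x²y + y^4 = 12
Take d/dx of both sides. Since y is implicitly a function of x, the chain rule attaches a y' = dy/dx factor whenever we differentiate through y.

Set F(x, y) = (left side) − (right side), so the curve is F = 0. Differentiating each term of F:
  d/dx[5x^2y] = 5x^2·y' + 10xy
  d/dx[y^4] = 4y^3·y'
  d/dx[-12] = 0

Collecting, the y'-free part is the partial derivative in x and the y' coefficient is the partial derivative in y:
  ∂F/∂x = 10xy
  ∂F/∂y = 5x^2 + 4y^3

so d/dx[F(x, y(x))] = ∂F/∂x + (∂F/∂y)·y' = 0. Rearranging,
  dy/dx = -(∂F/∂x)/(∂F/∂y) = -(10xy)/(5x^2 + 4y^3) = -10xy/(5x^2 + 4y^3)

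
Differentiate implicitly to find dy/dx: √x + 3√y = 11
Apply d/dx to both sides, remembering that y depends on x. Each occurrence of y therefore brings in a y' = dy/dx via the chain rule.

With F(x, y) equal to the left-hand side minus the right, differentiate F term by term:
  d/dx[√(x)] = 1/(2√(x))
  d/dx[3√(y)] = 3·y'/(2√(y))
  d/dx[-11] = 0
Adding these up, d/dx[F] = 0 becomes
  (1/(2√(x))) + (3/(2√(y)))·y' = 0,
so isolating y',
  dy/dx = -(1/(2√(x)))/(3/(2√(y))) = -√(y)/(3√(x))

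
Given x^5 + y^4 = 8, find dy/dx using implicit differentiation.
Apply d/dx to both sides, remembering that y depends on x. Each occurrence of y therefore brings in a y' = dy/dx via the chain rule.

With F(x, y) equal to the left-hand side minus the right, differentiate F term by term:
  d/dx[x^5] = 5x^4
  d/dx[y^4] = 4y^3·y'
  d/dx[-8] = 0
Adding these up, d/dx[F] = 0 becomes
  (5x^4) + (4y^3)·y' = 0,
so isolating y',
  dy/dx = -(5x^4)/(4y^3) = -5x^4/(4y^3)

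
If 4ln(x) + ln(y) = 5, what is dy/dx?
Take d/dx of both sides. Since y is implicitly a function of x, the chain rule attaches a y' = dy/dx factor whenever we differentiate through y.

Set F(x, y) = (left side) − (right side), so the curve is F = 0. Differentiating each term of F:
  d/dx[4ln(x)] = 4/x
  d/dx[ln(y)] = y'/y
  d/dx[-5] = 0

Collecting, the y'-free part is the partial derivative in x and the y' coefficient is the partial derivative in y:
  ∂F/∂x = 4/x
  ∂F/∂y = 1/y

so d/dx[F(x, y(x))] = ∂F/∂x + (∂F/∂y)·y' = 0. Rearranging,
  dy/dx = -(∂F/∂x)/(∂F/∂y) = -(4/x)/(1/y) = -4y/x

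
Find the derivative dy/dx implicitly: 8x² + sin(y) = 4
Take d/dx of both sides. Since y is implicitly a function of x, the chain rule attaches a y' = dy/dx factor whenever we differentiate through y.

Set F(x, y) = (left side) − (right side), so the curve is F = 0. Differentiating each term of F:
  d/dx[8x^2] = 16x
  d/dx[sin(y)] = y'·cos(y)
  d/dx[-4] = 0

Collecting, the y'-free part is the partial derivative in x and the y' coefficient is the partial derivative in y:
  ∂F/∂x = 16x
  ∂F/∂y = cos(y)

so d/dx[F(x, y(x))] = ∂F/∂x + (∂F/∂y)·y' = 0. Rearranging,
  dy/dx = -(∂F/∂x)/(∂F/∂y) = -(16x)/(cos(y)) = -16x/cos(y)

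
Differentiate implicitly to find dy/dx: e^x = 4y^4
Differentiate the relation implicitly: treat y = y(x) and apply the chain rule, so every y-derivative picks up a y' = dy/dx factor.

With everything moved to the left-hand side, differentiate term by term:
  d/dx[-4y^4] = -16y^3·y'
  d/dx[e^(x)] = e^(x)

Separating the contributions that come from x directly and those that come through y:
  without y':      e^(x)
  multiplying y':  -16y^3

so (e^(x)) + (-16y^3)·y' = 0, and therefore
  dy/dx = -(e^(x))/(-16y^3) = e^(x)/(16y^3)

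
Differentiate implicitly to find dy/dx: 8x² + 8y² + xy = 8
Differentiate both sides with respect to x, treating y as y(x). By the chain rule, any term containing y contributes a factor of y' = dy/dx when we differentiate it.

Move every term to one side and write the relation as F(x, y) = 0. Term by term,
  d/dx[8x^2] = 16x
  d/dx[xy] = x·y' + y
  d/dx[8y^2] = 16y·y'
  d/dx[-8] = 0

The pieces without y' make up ∂F/∂x and the coefficient of y' is ∂F/∂y:
  ∂F/∂x = 16x + y,
  ∂F/∂y = x + 16y.

Since d/dx[F] = ∂F/∂x + (∂F/∂y)·y' = 0, solve for y':
  (∂F/∂y)·y' = -∂F/∂x
  dy/dx = -(∂F/∂x)/(∂F/∂y) = -(16x + y)/(x + 16y) = (-16x - y)/(x + 16y)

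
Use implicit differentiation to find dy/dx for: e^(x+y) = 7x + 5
Take d/dx of both sides. Since y is implicitly a function of x, the chain rule attaches a y' = dy/dx factor whenever we differentiate through y.

Set F(x, y) = (left side) − (right side), so the curve is F = 0. Differentiating each term of F:
  d/dx[-7x] = -7
  d/dx[e^(x + y)] = (y' + 1)·e^(x + y)
  d/dx[-5] = 0

Collecting, the y'-free part is the partial derivative in x and the y' coefficient is the partial derivative in y:
  ∂F/∂x = e^(x + y) - 7
  ∂F/∂y = e^(x + y)

so d/dx[F(x, y(x))] = ∂F/∂x + (∂F/∂y)·y' = 0. Rearranging,
  dy/dx = -(∂F/∂x)/(∂F/∂y) = -(e^(x + y) - 7)/(e^(x + y)) = 7e^(-x - y) - 1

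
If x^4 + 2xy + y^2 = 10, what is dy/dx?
Differentiate both sides with respect to x, treating y as y(x). By the chain rule, any term containing y contributes a factor of y' = dy/dx when we differentiate it.

Move every term to one side and write the relation as F(x, y) = 0. Term by term,
  d/dx[x^4] = 4x^3
  d/dx[2xy] = 2x·y' + 2y
  d/dx[y^2] = 2y·y'
  d/dx[-10] = 0

The pieces without y' make up ∂F/∂x and the coefficient of y' is ∂F/∂y:
  ∂F/∂x = 4x^3 + 2y,
  ∂F/∂y = 2x + 2y.

Since d/dx[F] = ∂F/∂x + (∂F/∂y)·y' = 0, solve for y':
  (∂F/∂y)·y' = -∂F/∂x
  dy/dx = -(∂F/∂x)/(∂F/∂y) = -(4x^3 + 2y)/(2x + 2y) = (-2x^3 - y)/(x + y)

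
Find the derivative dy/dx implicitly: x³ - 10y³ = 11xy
Differentiate the relation implicitly: treat y = y(x) and apply the chain rule, so every y-derivative picks up a y' = dy/dx factor.

With everything moved to the left-hand side, differentiate term by term:
  d/dx[x^3] = 3x^2
  d/dx[-11xy] = -11x·y' - 11y
  d/dx[-10y^3] = -30y^2·y'

Separating the contributions that come from x directly and those that come through y:
  without y':      3x^2 - 11y
  multiplying y':  -11x - 30y^2

so (3x^2 - 11y) + (-11x - 30y^2)·y' = 0, and therefore
  dy/dx = -(3x^2 - 11y)/(-11x - 30y^2) = (3x^2 - 11y)/(11x + 30y^2)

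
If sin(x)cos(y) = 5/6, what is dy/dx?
Differentiate the relation implicitly: treat y = y(x) and apply the chain rule, so every y-derivative picks up a y' = dy/dx factor.

With everything moved to the left-hand side, differentiate term by term:
  d/dx[sin(x)·cos(y)] = -y'·sin(x)·sin(y) + cos(x)·cos(y)
  d/dx[-5/6] = 0

Separating the contributions that come from x directly and those that come through y:
  without y':      cos(x)·cos(y)
  multiplying y':  -sin(x)·sin(y)

so (cos(x)·cos(y)) + (-sin(x)·sin(y))·y' = 0, and therefore
  dy/dx = -(cos(x)·cos(y))/(-sin(x)·sin(y)) = 1/(tan(x)·tan(y))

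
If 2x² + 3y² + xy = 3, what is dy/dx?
Apply d/dx to both sides, remembering that y depends on x. Each occurrence of y therefore brings in a y' = dy/dx via the chain rule.

With F(x, y) equal to the left-hand side minus the right, differentiate F term by term:
  d/dx[2x^2] = 4x
  d/dx[xy] = x·y' + y
  d/dx[3y^2] = 6y·y'
  d/dx[-3] = 0
Adding these up, d/dx[F] = 0 becomes
  (4x + y) + (x + 6y)·y' = 0,
so isolating y',
  dy/dx = -(4x + y)/(x + 6y) = (-4x - y)/(x + 6y)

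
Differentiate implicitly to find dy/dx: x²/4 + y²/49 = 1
Differentiate both sides with respect to x, treating y as y(x). By the chain rule, any term containing y contributes a factor of y' = dy/dx when we differentiate it.

Move every term to one side and write the relation as F(x, y) = 0. Term by term,
  d/dx[x^2/4] = x/2
  d/dx[y^2/49] = 2y·y'/49
  d/dx[-1] = 0

The pieces without y' make up ∂F/∂x and the coefficient of y' is ∂F/∂y:
  ∂F/∂x = x/2,
  ∂F/∂y = 2y/49.

Since d/dx[F] = ∂F/∂x + (∂F/∂y)·y' = 0, solve for y':
  (∂F/∂y)·y' = -∂F/∂x
  dy/dx = -(∂F/∂x)/(∂F/∂y) = -(x/2)/(2y/49) = -49x/(4y)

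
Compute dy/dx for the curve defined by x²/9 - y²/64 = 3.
Take d/dx of both sides. Since y is implicitly a function of x, the chain rule attaches a y' = dy/dx factor whenever we differentiate through y.

Set F(x, y) = (left side) − (right side), so the curve is F = 0. Differentiating each term of F:
  d/dx[x^2/9] = 2x/9
  d/dx[-y^2/64] = -y·y'/32
  d/dx[-3] = 0

Collecting, the y'-free part is the partial derivative in x and the y' coefficient is the partial derivative in y:
  ∂F/∂x = 2x/9
  ∂F/∂y = -y/32

so d/dx[F(x, y(x))] = ∂F/∂x + (∂F/∂y)·y' = 0. Rearranging,
  dy/dx = -(∂F/∂x)/(∂F/∂y) = -(2x/9)/(-y/32) = 64x/(9y)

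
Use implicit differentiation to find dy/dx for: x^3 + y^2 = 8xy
Differentiate both sides with respect to x, treating y as y(x). By the chain rule, any term containing y contributes a factor of y' = dy/dx when we differentiate it.

Move every term to one side and write the relation as F(x, y) = 0. Term by term,
  d/dx[x^3] = 3x^2
  d/dx[-8xy] = -8x·y' - 8y
  d/dx[y^2] = 2y·y'

The pieces without y' make up ∂F/∂x and the coefficient of y' is ∂F/∂y:
  ∂F/∂x = 3x^2 - 8y,
  ∂F/∂y = -8x + 2y.

Since d/dx[F] = ∂F/∂x + (∂F/∂y)·y' = 0, solve for y':
  (∂F/∂y)·y' = -∂F/∂x
  dy/dx = -(∂F/∂x)/(∂F/∂y) = -(3x^2 - 8y)/(-8x + 2y) = (3x^2 - 8y)/(2(4x - y))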